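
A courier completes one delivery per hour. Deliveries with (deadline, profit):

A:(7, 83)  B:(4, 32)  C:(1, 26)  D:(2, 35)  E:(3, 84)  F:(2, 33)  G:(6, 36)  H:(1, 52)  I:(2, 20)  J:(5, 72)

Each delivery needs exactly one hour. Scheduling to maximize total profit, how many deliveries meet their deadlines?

Profit order: E=84 A=83 J=72 H=52 G=36 D=35 F=33 B=32 C=26 I=20
Assign: E→slot 3, A→slot 7, J→slot 5, H→slot 1, G→slot 6, D→slot 2, F skipped, B→slot 4, C skipped, I skipped.
Slots: [1:H] [2:D] [3:E] [4:B] [5:J] [6:G] [7:A]
7 of 10 scheduled.

7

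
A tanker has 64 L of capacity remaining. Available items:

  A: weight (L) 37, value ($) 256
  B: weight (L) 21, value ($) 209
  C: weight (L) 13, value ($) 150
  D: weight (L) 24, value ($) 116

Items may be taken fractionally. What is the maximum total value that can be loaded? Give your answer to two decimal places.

566.57

Greedy by value/weight ratio, highest first.
Order: C (150/13=11.54) > B (209/21=9.95) > A (256/37=6.92) > D (116/24=4.83)
Fill: take C (13 @ 150) → take B (21 @ 209) → take 30/37 of A → 207.57; 64/64 used.
Total value = 566.57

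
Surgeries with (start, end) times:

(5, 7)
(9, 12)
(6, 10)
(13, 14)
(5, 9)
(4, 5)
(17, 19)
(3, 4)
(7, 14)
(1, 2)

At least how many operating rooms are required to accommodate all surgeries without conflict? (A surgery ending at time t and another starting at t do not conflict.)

3

The answer is the maximum number of intervals overlapping at any instant.
Events (time:±→running): 1:+→1 2:-→0 3:+→1 4:-→0 4:+→1 5:-→0 5:+→1 5:+→2 6:+→3 … peak 3.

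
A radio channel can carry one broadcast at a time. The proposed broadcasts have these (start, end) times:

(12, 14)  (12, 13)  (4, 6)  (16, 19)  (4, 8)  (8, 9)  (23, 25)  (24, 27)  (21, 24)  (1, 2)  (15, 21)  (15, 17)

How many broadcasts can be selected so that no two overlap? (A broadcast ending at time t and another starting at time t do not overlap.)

Order by finish time; keep every interval that doesn't clash with the previous kept one.
By end time: (1,2), (4,6), (4,8), (8,9), (12,13), (12,14), (15,17), (16,19), (15,21), (21,24), (23,25), (24,27).
Pick (1,2); next start ≥ 2 → (4,6); next start ≥ 6 → (8,9); next start ≥ 9 → (12,13); next start ≥ 13 → (15,17); next start ≥ 17 → (21,24); next start ≥ 24 → (24,27).
Selected 7 broadcasts.

7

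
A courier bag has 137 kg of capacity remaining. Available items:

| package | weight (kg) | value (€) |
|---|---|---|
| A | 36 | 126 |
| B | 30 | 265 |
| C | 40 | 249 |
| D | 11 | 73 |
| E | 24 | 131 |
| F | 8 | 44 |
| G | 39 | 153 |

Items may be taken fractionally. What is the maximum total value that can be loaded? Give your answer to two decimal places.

856.15

Sort by value per unit weight and fill in that order.
Ratios (sorted): B 8.83, D 6.64, C 6.22, F 5.50, E 5.46, G 3.92, A 3.50
take B (30 @ 265); take D (11 @ 73); take C (40 @ 249); take F (8 @ 44); take E (24 @ 131); take 24/39 of G → 94.15. Capacity used 137/137.
Total value = 856.15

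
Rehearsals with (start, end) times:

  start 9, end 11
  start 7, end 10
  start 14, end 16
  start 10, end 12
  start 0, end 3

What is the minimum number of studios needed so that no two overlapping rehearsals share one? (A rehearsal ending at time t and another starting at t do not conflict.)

The answer is the maximum number of intervals overlapping at any instant.
Events (time:±→running): 0:+→1 3:-→0 7:+→1 9:+→2 … peak 2.

2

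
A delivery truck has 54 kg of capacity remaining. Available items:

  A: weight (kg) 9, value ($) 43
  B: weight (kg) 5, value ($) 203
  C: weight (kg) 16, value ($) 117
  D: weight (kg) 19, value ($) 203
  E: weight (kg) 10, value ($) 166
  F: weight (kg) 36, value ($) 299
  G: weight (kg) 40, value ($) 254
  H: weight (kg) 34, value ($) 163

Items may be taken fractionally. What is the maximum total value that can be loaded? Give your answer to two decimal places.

Order: B (203/5=40.60) > E (166/10=16.60) > D (203/19=10.68) > F (299/36=8.31) > C (117/16=7.31) > G (254/40=6.35) > H (163/34=4.79) > A (43/9=4.78)
Fill: take B (5 @ 203) → take E (10 @ 166) → take D (19 @ 203) → take 20/36 of F → 166.11; 54/54 used.
Total value = 738.11

738.11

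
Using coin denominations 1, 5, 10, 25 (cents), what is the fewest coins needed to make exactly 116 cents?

7

116 = 4×25 + 1×10 + 1×5 + 1×1
Total coins = 4 + 1 + 1 + 1 = 7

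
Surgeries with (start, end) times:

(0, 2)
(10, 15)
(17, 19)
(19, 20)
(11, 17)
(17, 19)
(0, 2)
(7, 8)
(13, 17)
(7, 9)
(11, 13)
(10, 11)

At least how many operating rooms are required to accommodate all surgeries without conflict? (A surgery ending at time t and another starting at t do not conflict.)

3

starts: [0, 0, 7, 7, 10, 10, 11, 11, 13, 17, 17, 19]
ends:   [2, 2, 8, 9, 11, 13, 15, 17, 17, 19, 19, 20]
s0→1 s0→2 e2→1 e2→0 s7→1 s7→2 e8→1 e9→0 s10→1 s10→2 e11→1 s11→2 s11→3  — peak 3.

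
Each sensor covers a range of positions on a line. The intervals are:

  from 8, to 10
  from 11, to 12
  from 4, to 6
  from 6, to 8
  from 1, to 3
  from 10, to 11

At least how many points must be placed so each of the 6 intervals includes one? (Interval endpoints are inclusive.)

4

By right end: [1,3]  [4,6]  [6,8]  [8,10]  [10,11]  [11,12]
[1,3] uncovered → point at 3; [4,6] uncovered → point at 6; [8,10] uncovered → point at 10; [11,12] uncovered → point at 12.
Points: 3, 6, 10, 12 (4 total).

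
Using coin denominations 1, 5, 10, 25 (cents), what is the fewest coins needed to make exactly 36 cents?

3

36 − 1×25→11 − 1×10→1 − 1×1→0
Total coins = 1 + 1 + 1 = 3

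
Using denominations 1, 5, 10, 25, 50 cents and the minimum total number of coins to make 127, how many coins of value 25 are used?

1

127 − 2×50→27 − 1×25→2 − 2×1→0
Count of 25: 1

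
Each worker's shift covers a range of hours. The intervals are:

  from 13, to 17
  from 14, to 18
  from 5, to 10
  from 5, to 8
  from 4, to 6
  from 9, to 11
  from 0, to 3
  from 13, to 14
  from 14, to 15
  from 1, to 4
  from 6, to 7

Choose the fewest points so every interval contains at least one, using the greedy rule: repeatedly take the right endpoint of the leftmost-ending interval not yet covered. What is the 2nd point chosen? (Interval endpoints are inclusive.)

By right end: [0,3]  [1,4]  [4,6]  [6,7]  [5,8]  [5,10]  [9,11]  [13,14]  [14,15]  [13,17]  [14,18]
[0,3] uncovered → point at 3; [4,6] uncovered → point at 6; [9,11] uncovered → point at 11; [13,14] uncovered → point at 14.
Points: 3, 6, 11, 14 (4 total).

6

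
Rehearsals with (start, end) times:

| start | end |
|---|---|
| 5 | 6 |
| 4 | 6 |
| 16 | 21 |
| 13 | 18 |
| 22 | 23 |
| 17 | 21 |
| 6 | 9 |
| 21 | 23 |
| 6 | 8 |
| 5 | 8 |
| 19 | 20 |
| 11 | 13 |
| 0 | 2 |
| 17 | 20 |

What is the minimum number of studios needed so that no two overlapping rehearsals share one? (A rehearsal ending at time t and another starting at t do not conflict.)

4

The answer is the maximum number of intervals overlapping at any instant.
Events (time:±→running): 0:+→1 2:-→0 4:+→1 5:+→2 5:+→3 6:-→2 6:-→1 6:+→2 6:+→3 8:-→2 8:-→1 9:-→0 11:+→1 13:-→0 13:+→1 16:+→2 17:+→3 17:+→4 … peak 4.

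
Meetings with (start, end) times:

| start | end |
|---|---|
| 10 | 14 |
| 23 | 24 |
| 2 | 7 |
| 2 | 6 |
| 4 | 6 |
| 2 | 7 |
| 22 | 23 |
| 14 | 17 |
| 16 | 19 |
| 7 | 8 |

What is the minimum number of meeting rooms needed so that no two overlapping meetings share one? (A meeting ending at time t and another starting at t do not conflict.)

4

Count concurrent intervals with a sweep; the peak is the room count.
Events (time:±→running): 2:+→1 2:+→2 2:+→3 4:+→4 … peak 4.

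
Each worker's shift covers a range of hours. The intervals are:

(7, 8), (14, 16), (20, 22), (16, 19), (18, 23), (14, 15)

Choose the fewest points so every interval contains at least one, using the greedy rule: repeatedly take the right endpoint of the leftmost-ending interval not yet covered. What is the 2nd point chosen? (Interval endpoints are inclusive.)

15

Process intervals by earliest right end; each time one isn't hit yet, stab at its right endpoint.
Sorted: [7,8] [14,15] [14,16] [16,19] [20,22] [18,23]
{[7,8]} hit by 8; {[14,15],[14,16]} hit by 15; {[16,19]} hit by 19; {[20,22],[18,23]} hit by 22.
Points: 8, 15, 19, 22 (4 total).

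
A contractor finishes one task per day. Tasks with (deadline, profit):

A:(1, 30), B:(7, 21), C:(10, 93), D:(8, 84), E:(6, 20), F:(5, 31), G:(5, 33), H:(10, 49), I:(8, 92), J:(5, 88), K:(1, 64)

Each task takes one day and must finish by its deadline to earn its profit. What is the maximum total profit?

Take jobs in profit order; each goes to the latest open slot no later than its deadline.
Profit order: C=93 I=92 J=88 D=84 K=64 H=49 G=33 F=31 A=30 B=21 E=20
Assign: C→slot 10, I→slot 8, J→slot 5, D→slot 7, K→slot 1, H→slot 9, G→slot 4, F→slot 3, A skipped, B→slot 6, E→slot 2.
Slots: [1:K] [2:E] [3:F] [4:G] [5:J] [6:B] [7:D] [8:I] [9:H] [10:C]
Profit = 64 + 20 + 31 + 33 + 88 + 21 + 84 + 92 + 49 + 93 = 575

575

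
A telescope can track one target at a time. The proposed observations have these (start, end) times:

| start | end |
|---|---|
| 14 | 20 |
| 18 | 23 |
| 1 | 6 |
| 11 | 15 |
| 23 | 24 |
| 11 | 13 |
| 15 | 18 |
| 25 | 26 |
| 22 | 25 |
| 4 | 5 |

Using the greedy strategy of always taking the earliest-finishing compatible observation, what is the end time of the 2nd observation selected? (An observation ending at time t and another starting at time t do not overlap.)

Sorted by end: (4,5)  (1,6)  (11,13)  (11,15)  (15,18)  (14,20)  (18,23)  (23,24)  (22,25)  (25,26)
take (4,5); take (11,13); take (15,18); take (18,23); take (23,24); skip (22,25); take (25,26).
Selected: (4,5) (11,13) (15,18) (18,23) (23,24) (25,26)

13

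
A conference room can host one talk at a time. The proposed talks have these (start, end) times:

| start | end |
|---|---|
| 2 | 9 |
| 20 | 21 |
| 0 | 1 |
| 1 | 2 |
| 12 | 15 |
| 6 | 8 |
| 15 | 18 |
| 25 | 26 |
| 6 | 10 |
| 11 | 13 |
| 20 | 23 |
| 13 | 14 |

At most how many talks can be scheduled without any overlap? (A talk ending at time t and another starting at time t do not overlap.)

Order by finish time; keep every interval that doesn't clash with the previous kept one.
By end time: (0,1), (1,2), (6,8), (2,9), (6,10), (11,13), (13,14), (12,15), (15,18), (20,21), (20,23), (25,26).
Pick (0,1); next start ≥ 1 → (1,2); next start ≥ 2 → (6,8); next start ≥ 8 → (11,13); next start ≥ 13 → (13,14); next start ≥ 14 → (15,18); next start ≥ 18 → (20,21); next start ≥ 21 → (25,26).
Selected 8 talks.

8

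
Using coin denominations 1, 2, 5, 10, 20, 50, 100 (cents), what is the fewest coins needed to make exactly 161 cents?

4

161 − 1×100→61 − 1×50→11 − 1×10→1 − 1×1→0
Total coins = 1 + 1 + 1 + 1 = 4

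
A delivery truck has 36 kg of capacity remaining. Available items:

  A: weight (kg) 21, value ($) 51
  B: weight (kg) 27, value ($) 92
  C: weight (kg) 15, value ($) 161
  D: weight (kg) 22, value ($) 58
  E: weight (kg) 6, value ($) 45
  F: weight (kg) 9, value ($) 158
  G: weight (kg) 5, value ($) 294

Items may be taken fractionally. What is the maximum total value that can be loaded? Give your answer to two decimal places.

661.41

Sort by value per unit weight and fill in that order.
Ratios (sorted): G 58.80, F 17.56, C 10.73, E 7.50, B 3.41, D 2.64, A 2.43
take G (5 @ 294); take F (9 @ 158); take C (15 @ 161); take E (6 @ 45); take 1/27 of B → 3.41. Capacity used 36/36.
Total value = 661.41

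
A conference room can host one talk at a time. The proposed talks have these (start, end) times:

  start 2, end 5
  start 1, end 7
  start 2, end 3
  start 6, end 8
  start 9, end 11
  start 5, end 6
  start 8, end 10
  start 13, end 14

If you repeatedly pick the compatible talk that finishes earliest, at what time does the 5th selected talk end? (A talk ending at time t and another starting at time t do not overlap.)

14

Sorted by end: (2,3)  (2,5)  (5,6)  (1,7)  (6,8)  (8,10)  (9,11)  (13,14)
take (2,3); take (5,6); take (6,8); take (8,10); take (13,14).
Selected: (2,3) (5,6) (6,8) (8,10) (13,14)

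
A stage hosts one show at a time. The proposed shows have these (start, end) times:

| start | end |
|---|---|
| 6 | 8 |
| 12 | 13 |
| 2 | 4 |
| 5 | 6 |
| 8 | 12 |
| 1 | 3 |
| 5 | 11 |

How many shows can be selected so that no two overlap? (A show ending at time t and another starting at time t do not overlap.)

Greedy by earliest finish: after sorting by end time, pick each interval compatible with the last pick.
Sorted by end: (1,3)  (2,4)  (5,6)  (6,8)  (5,11)  (8,12)  (12,13)
take (1,3); take (5,6); take (6,8); take (8,12); take (12,13).
Selected 5 shows.

5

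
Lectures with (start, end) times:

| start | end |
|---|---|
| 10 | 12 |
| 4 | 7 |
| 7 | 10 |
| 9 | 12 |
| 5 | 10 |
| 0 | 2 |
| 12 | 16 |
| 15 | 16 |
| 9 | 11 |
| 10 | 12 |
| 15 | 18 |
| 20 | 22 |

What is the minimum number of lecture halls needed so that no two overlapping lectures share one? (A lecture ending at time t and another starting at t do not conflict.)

4

Count concurrent intervals with a sweep; the peak is the room count.
starts: [0, 4, 5, 7, 9, 9, 10, 10, 12, 15, 15, 20]
ends:   [2, 7, 10, 10, 11, 12, 12, 12, 16, 16, 18, 22]
s0→1 e2→0 s4→1 s5→2 e7→1 s7→2 s9→3 s9→4  — peak 4.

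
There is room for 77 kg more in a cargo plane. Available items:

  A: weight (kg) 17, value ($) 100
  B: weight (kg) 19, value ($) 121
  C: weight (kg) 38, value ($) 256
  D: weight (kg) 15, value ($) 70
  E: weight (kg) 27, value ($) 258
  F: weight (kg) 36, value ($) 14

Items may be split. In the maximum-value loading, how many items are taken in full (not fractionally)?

Greedy by value/weight ratio, highest first.
Order: E (258/27=9.56) > C (256/38=6.74) > B (121/19=6.37) > A (100/17=5.88) > D (70/15=4.67) > F (14/36=0.39)
Fill: take E (27 @ 258) → take C (38 @ 256) → take 12/19 of B → 76.42; 77/77 used.
2 item(s) taken whole; one partial (take 12/19 of B).

2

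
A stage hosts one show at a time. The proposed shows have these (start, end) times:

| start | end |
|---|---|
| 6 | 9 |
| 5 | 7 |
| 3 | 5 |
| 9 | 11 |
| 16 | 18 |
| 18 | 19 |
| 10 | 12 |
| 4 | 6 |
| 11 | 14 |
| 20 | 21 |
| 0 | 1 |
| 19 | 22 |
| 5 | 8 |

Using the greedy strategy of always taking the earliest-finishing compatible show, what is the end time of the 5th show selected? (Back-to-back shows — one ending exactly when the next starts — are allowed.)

Greedy by earliest finish: after sorting by end time, pick each interval compatible with the last pick.
By end time: (0,1), (3,5), (4,6), (5,7), (5,8), (6,9), (9,11), (10,12), (11,14), (16,18), (18,19), (20,21), (19,22).
Pick (0,1); next start ≥ 1 → (3,5); next start ≥ 5 → (5,7); next start ≥ 7 → (9,11); next start ≥ 11 → (11,14); next start ≥ 14 → (16,18); next start ≥ 18 → (18,19); next start ≥ 19 → (20,21).
Selected: (0,1) (3,5) (5,7) (9,11) (11,14) (16,18) (18,19) (20,21)

14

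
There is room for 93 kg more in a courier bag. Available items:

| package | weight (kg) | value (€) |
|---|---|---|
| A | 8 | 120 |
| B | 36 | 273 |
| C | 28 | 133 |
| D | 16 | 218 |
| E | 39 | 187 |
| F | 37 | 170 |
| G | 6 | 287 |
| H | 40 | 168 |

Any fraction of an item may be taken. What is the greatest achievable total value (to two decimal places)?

Greedy by value/weight ratio, highest first.
Order: G (287/6=47.83) > A (120/8=15.00) > D (218/16=13.62) > B (273/36=7.58) > E (187/39=4.79) > C (133/28=4.75) > F (170/37=4.59) > H (168/40=4.20)
Fill: take G (6 @ 287) → take A (8 @ 120) → take D (16 @ 218) → take B (36 @ 273) → take 27/39 of E → 129.46; 93/93 used.
Total value = 1027.46

1027.46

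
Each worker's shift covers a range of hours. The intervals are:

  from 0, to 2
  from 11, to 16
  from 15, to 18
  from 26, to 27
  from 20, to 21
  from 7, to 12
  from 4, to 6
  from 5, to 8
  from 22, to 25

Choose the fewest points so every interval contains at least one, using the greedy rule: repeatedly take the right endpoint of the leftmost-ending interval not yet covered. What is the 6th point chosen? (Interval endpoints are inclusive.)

25

Sorted: [0,2] [4,6] [5,8] [7,12] [11,16] [15,18] [20,21] [22,25] [26,27]
{[0,2]} hit by 2; {[4,6],[5,8]} hit by 6; {[7,12],[11,16]} hit by 12; {[15,18]} hit by 18; {[20,21]} hit by 21; {[22,25]} hit by 25; {[26,27]} hit by 27.
Points: 2, 6, 12, 18, 21, 25, 27 (7 total).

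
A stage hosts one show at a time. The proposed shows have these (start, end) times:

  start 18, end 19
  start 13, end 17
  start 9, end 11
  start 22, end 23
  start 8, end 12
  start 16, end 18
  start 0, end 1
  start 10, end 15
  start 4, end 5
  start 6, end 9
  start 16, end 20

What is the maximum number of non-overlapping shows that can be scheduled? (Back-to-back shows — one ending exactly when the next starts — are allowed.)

7

Order by finish time; keep every interval that doesn't clash with the previous kept one.
By end time: (0,1), (4,5), (6,9), (9,11), (8,12), (10,15), (13,17), (16,18), (18,19), (16,20), (22,23).
Pick (0,1); next start ≥ 1 → (4,5); next start ≥ 5 → (6,9); next start ≥ 9 → (9,11); next start ≥ 11 → (13,17); next start ≥ 17 → (18,19); next start ≥ 19 → (22,23).
Selected 7 shows.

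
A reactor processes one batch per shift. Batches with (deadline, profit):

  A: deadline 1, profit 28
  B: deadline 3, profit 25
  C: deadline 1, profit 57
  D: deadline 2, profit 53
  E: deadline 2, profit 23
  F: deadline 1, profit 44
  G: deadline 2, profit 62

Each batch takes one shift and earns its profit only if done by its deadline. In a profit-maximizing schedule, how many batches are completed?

3

Sort by profit descending; place each in the latest free slot ≤ its deadline.
Profit order: G=62 C=57 D=53 F=44 A=28 B=25 E=23
Assign: G→slot 2, C→slot 1, D skipped, F skipped, A skipped, B→slot 3, E skipped.
Slots: [1:C] [2:G] [3:B]
3 of 7 scheduled.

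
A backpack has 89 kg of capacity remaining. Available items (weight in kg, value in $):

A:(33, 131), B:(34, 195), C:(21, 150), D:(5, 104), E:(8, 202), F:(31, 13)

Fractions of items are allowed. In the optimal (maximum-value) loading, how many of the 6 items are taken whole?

4

Greedy by value/weight ratio, highest first.
Order: E (202/8=25.25) > D (104/5=20.80) > C (150/21=7.14) > B (195/34=5.74) > A (131/33=3.97) > F (13/31=0.42)
Fill: take E (8 @ 202) → take D (5 @ 104) → take C (21 @ 150) → take B (34 @ 195) → take 21/33 of A → 83.36; 89/89 used.
4 item(s) taken whole; one partial (take 21/33 of A).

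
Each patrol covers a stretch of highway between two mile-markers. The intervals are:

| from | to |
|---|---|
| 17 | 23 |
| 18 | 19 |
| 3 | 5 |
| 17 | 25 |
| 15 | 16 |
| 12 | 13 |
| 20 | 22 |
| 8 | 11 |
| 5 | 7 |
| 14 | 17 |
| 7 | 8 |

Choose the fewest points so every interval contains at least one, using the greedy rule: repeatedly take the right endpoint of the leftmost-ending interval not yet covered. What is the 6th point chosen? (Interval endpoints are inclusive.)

Sorted: [3,5] [5,7] [7,8] [8,11] [12,13] [15,16] [14,17] [18,19] [20,22] [17,23] [17,25]
{[3,5],[5,7]} hit by 5; {[7,8],[8,11]} hit by 8; {[12,13]} hit by 13; {[15,16],[14,17]} hit by 16; {[18,19]} hit by 19; {[20,22],[17,23],[17,25]} hit by 22.
Points: 5, 8, 13, 16, 19, 22 (6 total).

22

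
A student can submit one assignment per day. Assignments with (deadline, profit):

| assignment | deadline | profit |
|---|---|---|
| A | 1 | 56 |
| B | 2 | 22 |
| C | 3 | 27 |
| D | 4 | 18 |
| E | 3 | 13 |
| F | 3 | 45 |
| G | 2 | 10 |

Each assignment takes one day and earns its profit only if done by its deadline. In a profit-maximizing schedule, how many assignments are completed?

4

Sort by profit descending; place each in the latest free slot ≤ its deadline.
Profit order: A=56 F=45 C=27 B=22 D=18 E=13 G=10
Assign: A→slot 1, F→slot 3, C→slot 2, B skipped, D→slot 4, E skipped, G skipped.
Slots: [1:A] [2:C] [3:F] [4:D]
4 of 7 scheduled.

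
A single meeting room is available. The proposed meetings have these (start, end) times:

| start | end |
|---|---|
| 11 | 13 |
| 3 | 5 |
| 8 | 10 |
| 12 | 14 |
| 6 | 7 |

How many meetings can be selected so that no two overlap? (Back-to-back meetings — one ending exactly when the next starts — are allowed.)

By end time: (3,5), (6,7), (8,10), (11,13), (12,14).
Pick (3,5); next start ≥ 5 → (6,7); next start ≥ 7 → (8,10); next start ≥ 10 → (11,13).
Selected 4 meetings.

4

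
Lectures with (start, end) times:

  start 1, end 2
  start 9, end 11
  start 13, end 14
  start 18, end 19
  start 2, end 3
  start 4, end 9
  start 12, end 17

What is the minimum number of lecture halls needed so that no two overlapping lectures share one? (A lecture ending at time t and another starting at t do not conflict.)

2

Count concurrent intervals with a sweep; the peak is the room count.
Events (time:±→running): 1:+→1 2:-→0 2:+→1 3:-→0 4:+→1 9:-→0 9:+→1 11:-→0 12:+→1 13:+→2 … peak 2.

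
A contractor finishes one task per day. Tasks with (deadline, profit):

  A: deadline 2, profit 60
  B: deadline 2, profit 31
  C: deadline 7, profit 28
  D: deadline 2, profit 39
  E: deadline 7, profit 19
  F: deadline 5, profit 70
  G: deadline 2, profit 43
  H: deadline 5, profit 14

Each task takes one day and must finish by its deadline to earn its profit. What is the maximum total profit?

234

By profit: F(d5,70), A(d2,60), G(d2,43), D(d2,39), B(d2,31), C(d7,28), E(d7,19), H(d5,14)
F→slot 5; A→slot 2; G→slot 1; D skipped; B skipped; C→slot 7; E→slot 6; H→slot 4.
Profit = 43 + 60 + 14 + 70 + 19 + 28 = 234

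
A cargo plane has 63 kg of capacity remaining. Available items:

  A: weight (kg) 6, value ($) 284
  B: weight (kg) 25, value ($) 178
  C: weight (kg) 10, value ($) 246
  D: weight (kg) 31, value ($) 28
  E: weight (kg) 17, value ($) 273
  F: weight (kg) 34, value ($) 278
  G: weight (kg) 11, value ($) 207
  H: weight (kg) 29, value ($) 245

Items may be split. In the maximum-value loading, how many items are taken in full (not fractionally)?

4

Order: A (284/6=47.33) > C (246/10=24.60) > G (207/11=18.82) > E (273/17=16.06) > H (245/29=8.45) > F (278/34=8.18) > B (178/25=7.12) > D (28/31=0.90)
Fill: take A (6 @ 284) → take C (10 @ 246) → take G (11 @ 207) → take E (17 @ 273) → take 19/29 of H → 160.52; 63/63 used.
4 item(s) taken whole; one partial (take 19/29 of H).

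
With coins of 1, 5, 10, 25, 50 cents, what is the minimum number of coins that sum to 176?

Greedy: take as many of the largest coin as possible, then repeat with the remainder.
176 = 3×50 + 1×25 + 1×1
Total coins = 3 + 1 + 1 = 5

5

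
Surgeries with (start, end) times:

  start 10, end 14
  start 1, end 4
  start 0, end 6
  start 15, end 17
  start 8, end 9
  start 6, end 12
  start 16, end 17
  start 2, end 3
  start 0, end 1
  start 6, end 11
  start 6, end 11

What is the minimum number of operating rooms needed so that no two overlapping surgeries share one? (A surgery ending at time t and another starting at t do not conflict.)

4

The answer is the maximum number of intervals overlapping at any instant.
starts: [0, 0, 1, 2, 6, 6, 6, 8, 10, 15, 16]
ends:   [1, 3, 4, 6, 9, 11, 11, 12, 14, 17, 17]
s0→1 s0→2 e1→1 s1→2 s2→3 e3→2 e4→1 e6→0 s6→1 s6→2 s6→3 s8→4  — peak 4.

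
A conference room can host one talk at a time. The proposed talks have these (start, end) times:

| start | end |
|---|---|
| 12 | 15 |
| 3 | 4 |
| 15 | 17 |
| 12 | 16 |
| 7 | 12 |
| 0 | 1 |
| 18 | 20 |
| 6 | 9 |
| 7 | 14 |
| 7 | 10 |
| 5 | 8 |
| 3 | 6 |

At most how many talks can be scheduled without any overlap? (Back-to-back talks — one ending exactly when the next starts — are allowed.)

6

Sorted by end: (0,1)  (3,4)  (3,6)  (5,8)  (6,9)  (7,10)  (7,12)  (7,14)  (12,15)  (12,16)  (15,17)  (18,20)
take (0,1); take (3,4); take (5,8); skip (7,10); take (12,15); skip (12,16); take (15,17); take (18,20).
Selected 6 talks.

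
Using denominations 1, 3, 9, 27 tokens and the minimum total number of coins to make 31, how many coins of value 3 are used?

1

Use the largest denomination that fits, subtract, and repeat.
31 − 1×27→4 − 1×3→1 − 1×1→0
Count of 3: 1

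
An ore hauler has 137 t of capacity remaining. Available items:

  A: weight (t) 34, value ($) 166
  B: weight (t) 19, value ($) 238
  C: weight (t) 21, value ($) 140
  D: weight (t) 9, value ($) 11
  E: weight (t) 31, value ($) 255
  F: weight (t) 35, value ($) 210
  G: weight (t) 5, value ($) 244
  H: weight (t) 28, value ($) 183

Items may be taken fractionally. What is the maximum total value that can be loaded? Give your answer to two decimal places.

1258.00

Order: G (244/5=48.80) > B (238/19=12.53) > E (255/31=8.23) > C (140/21=6.67) > H (183/28=6.54) > F (210/35=6.00) > A (166/34=4.88) > D (11/9=1.22)
Fill: take G (5 @ 244) → take B (19 @ 238) → take E (31 @ 255) → take C (21 @ 140) → take H (28 @ 183) → take 33/35 of F → 198.00; 137/137 used.
Total value = 1258.00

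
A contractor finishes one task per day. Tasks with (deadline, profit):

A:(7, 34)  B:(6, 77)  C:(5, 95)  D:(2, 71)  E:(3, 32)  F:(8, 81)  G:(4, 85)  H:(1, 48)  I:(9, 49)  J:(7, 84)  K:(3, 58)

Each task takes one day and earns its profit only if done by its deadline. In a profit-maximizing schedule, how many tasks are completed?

9

Sort by profit descending; place each in the latest free slot ≤ its deadline.
By profit: C(d5,95), G(d4,85), J(d7,84), F(d8,81), B(d6,77), D(d2,71), K(d3,58), I(d9,49), H(d1,48), A(d7,34), E(d3,32)
C→slot 5; G→slot 4; J→slot 7; F→slot 8; B→slot 6; D→slot 2; K→slot 3; I→slot 9; H→slot 1; A skipped; E skipped.
9 of 11 scheduled.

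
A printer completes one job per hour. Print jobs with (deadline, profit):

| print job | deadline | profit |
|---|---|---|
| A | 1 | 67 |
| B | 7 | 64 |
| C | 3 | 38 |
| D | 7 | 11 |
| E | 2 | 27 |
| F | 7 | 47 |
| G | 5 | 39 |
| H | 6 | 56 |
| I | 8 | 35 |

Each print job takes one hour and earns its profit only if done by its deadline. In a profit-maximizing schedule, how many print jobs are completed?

8

Profit order: A=67 B=64 H=56 F=47 G=39 C=38 I=35 E=27 D=11
Assign: A→slot 1, B→slot 7, H→slot 6, F→slot 5, G→slot 4, C→slot 3, I→slot 8, E→slot 2, D skipped.
Slots: [1:A] [2:E] [3:C] [4:G] [5:F] [6:H] [7:B] [8:I]
8 of 9 scheduled.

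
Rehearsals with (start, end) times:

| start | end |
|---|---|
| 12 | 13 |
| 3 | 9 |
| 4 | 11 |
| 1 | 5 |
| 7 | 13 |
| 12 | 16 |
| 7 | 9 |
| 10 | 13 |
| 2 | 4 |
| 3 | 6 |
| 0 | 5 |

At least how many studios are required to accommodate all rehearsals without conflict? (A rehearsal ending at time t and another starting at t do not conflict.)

5

The answer is the maximum number of intervals overlapping at any instant.
Events (time:±→running): 0:+→1 1:+→2 2:+→3 3:+→4 3:+→5 … peak 5.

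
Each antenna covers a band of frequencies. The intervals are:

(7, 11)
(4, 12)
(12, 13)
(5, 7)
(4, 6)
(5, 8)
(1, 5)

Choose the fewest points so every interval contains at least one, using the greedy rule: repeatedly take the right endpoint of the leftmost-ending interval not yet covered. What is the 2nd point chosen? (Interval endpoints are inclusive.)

By right end: [1,5]  [4,6]  [5,7]  [5,8]  [7,11]  [4,12]  [12,13]
[1,5] uncovered → point at 5; [7,11] uncovered → point at 11; [12,13] uncovered → point at 13.
Points: 5, 11, 13 (3 total).

11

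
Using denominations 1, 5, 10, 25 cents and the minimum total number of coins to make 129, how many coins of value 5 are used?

Use the largest denomination that fits, subtract, and repeat.
129 − 5×25→4 − 4×1→0
Count of 5: 0

0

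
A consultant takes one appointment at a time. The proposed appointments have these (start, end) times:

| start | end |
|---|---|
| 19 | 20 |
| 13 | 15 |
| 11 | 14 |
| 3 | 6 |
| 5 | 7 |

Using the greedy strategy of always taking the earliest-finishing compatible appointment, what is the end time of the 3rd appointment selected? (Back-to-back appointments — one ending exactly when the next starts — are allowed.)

Order by finish time; keep every interval that doesn't clash with the previous kept one.
Sorted by end: (3,6)  (5,7)  (11,14)  (13,15)  (19,20)
take (3,6); take (11,14); take (19,20).
Selected: (3,6) (11,14) (19,20)

20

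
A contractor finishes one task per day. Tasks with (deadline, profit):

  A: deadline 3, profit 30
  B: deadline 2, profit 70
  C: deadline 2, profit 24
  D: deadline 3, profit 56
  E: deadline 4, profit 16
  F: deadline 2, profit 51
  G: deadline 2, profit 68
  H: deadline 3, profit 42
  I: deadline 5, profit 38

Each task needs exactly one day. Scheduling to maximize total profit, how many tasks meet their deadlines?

Sort by profit descending; place each in the latest free slot ≤ its deadline.
Profit order: B=70 G=68 D=56 F=51 H=42 I=38 A=30 C=24 E=16
Assign: B→slot 2, G→slot 1, D→slot 3, F skipped, H skipped, I→slot 5, A skipped, C skipped, E→slot 4.
Slots: [1:G] [2:B] [3:D] [4:E] [5:I]
5 of 9 scheduled.

5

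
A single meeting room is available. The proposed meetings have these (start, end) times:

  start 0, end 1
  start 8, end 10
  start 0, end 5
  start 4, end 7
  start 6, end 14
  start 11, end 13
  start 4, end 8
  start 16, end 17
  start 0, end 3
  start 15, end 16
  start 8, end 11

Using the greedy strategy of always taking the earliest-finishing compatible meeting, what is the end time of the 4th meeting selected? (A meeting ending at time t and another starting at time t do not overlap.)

Greedy by earliest finish: after sorting by end time, pick each interval compatible with the last pick.
By end time: (0,1), (0,3), (0,5), (4,7), (4,8), (8,10), (8,11), (11,13), (6,14), (15,16), (16,17).
Pick (0,1); next start ≥ 1 → (4,7); next start ≥ 7 → (8,10); next start ≥ 10 → (11,13); next start ≥ 13 → (15,16); next start ≥ 16 → (16,17).
Selected: (0,1) (4,7) (8,10) (11,13) (15,16) (16,17)

13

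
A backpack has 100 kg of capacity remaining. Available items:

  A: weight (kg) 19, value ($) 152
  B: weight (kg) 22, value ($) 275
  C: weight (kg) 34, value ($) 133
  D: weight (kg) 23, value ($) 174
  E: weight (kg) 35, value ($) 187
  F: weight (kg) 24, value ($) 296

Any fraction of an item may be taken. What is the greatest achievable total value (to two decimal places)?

961.11

Sort by value per unit weight and fill in that order.
Order: B (275/22=12.50) > F (296/24=12.33) > A (152/19=8.00) > D (174/23=7.57) > E (187/35=5.34) > C (133/34=3.91)
Fill: take B (22 @ 275) → take F (24 @ 296) → take A (19 @ 152) → take D (23 @ 174) → take 12/35 of E → 64.11; 100/100 used.
Total value = 961.11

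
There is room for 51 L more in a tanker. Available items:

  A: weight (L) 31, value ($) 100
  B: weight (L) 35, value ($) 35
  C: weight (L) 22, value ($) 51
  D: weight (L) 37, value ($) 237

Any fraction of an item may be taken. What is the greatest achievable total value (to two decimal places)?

282.16

Ratios (sorted): D 6.41, A 3.23, C 2.32, B 1.00
take D (37 @ 237); take 14/31 of A → 45.16. Capacity used 51/51.
Total value = 282.16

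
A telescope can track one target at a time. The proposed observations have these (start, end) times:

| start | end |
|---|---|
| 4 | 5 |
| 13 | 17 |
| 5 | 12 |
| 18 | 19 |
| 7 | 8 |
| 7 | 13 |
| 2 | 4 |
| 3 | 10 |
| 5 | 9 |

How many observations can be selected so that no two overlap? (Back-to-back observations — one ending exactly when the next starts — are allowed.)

5

Sorted by end: (2,4)  (4,5)  (7,8)  (5,9)  (3,10)  (5,12)  (7,13)  (13,17)  (18,19)
take (2,4); take (4,5); take (7,8); take (13,17); take (18,19).
Selected 5 observations.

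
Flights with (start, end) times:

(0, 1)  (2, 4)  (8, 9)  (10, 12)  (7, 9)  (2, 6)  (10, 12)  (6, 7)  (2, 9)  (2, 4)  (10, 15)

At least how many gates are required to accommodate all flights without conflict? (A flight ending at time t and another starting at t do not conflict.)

4

Count concurrent intervals with a sweep; the peak is the room count.
Events (time:±→running): 0:+→1 1:-→0 2:+→1 2:+→2 2:+→3 2:+→4 … peak 4.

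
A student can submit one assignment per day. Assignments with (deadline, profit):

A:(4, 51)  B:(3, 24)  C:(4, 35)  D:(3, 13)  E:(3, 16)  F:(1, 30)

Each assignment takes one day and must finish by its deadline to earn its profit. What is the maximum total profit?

Take jobs in profit order; each goes to the latest open slot no later than its deadline.
By profit: A(d4,51), C(d4,35), F(d1,30), B(d3,24), E(d3,16), D(d3,13)
A→slot 4; C→slot 3; F→slot 1; B→slot 2; E skipped; D skipped.
Profit = 30 + 24 + 35 + 51 = 140

140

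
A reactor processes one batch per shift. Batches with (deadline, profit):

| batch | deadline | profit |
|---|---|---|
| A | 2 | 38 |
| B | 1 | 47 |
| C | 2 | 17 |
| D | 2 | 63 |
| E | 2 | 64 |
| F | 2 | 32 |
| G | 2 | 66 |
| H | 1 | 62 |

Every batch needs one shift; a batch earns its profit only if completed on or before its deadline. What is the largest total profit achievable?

Sort by profit descending; place each in the latest free slot ≤ its deadline.
By profit: G(d2,66), E(d2,64), D(d2,63), H(d1,62), B(d1,47), A(d2,38), F(d2,32), C(d2,17)
G→slot 2; E→slot 1; D skipped; H skipped; B skipped; A skipped; F skipped; C skipped.
Profit = 64 + 66 = 130

130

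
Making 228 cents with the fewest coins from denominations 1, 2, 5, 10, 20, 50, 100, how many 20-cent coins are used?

1

228 − 2×100→28 − 1×20→8 − 1×5→3 − 1×2→1 − 1×1→0
Count of 20: 1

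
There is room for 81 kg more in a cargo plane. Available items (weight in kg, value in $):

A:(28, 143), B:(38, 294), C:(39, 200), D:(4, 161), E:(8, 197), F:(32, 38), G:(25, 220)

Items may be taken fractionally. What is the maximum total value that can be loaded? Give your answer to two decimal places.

902.77

Order: D (161/4=40.25) > E (197/8=24.62) > G (220/25=8.80) > B (294/38=7.74) > C (200/39=5.13) > A (143/28=5.11) > F (38/32=1.19)
Fill: take D (4 @ 161) → take E (8 @ 197) → take G (25 @ 220) → take B (38 @ 294) → take 6/39 of C → 30.77; 81/81 used.
Total value = 902.77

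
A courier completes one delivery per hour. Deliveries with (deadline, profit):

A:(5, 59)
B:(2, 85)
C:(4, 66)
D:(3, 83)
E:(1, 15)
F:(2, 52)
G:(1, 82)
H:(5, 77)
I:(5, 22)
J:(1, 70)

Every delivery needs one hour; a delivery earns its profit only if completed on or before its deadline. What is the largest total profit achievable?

393

Sort by profit descending; place each in the latest free slot ≤ its deadline.
Profit order: B=85 D=83 G=82 H=77 J=70 C=66 A=59 F=52 I=22 E=15
Assign: B→slot 2, D→slot 3, G→slot 1, H→slot 5, J skipped, C→slot 4, A skipped, F skipped, I skipped, E skipped.
Slots: [1:G] [2:B] [3:D] [4:C] [5:H]
Profit = 82 + 85 + 83 + 66 + 77 = 393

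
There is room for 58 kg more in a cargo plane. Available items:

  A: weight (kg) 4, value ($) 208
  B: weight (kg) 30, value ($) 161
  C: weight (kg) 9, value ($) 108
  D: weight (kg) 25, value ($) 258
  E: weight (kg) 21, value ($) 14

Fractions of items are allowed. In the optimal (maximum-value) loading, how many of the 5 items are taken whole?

3

Sort by value per unit weight and fill in that order.
Ratios (sorted): A 52.00, C 12.00, D 10.32, B 5.37, E 0.67
take A (4 @ 208); take C (9 @ 108); take D (25 @ 258); take 20/30 of B → 107.33. Capacity used 58/58.
3 item(s) taken whole; one partial (take 20/30 of B).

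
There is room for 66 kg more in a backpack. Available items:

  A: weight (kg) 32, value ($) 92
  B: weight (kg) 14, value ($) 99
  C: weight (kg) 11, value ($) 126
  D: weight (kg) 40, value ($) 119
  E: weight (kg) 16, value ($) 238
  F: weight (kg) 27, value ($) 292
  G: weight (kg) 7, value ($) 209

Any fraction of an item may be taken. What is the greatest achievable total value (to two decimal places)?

Ratios (sorted): G 29.86, E 14.88, C 11.45, F 10.81, B 7.07, D 2.98, A 2.88
take G (7 @ 209); take E (16 @ 238); take C (11 @ 126); take F (27 @ 292); take 5/14 of B → 35.36. Capacity used 66/66.
Total value = 900.36

900.36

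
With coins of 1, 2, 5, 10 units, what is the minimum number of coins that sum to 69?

9

69 − 6×10→9 − 1×5→4 − 2×2→0
Total coins = 6 + 1 + 2 = 9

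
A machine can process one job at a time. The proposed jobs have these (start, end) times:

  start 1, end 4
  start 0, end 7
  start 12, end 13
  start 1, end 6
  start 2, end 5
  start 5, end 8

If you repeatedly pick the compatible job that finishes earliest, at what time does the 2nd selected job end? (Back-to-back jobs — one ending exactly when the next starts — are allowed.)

8

Sorted by end: (1,4)  (2,5)  (1,6)  (0,7)  (5,8)  (12,13)
take (1,4); skip (1,6); take (5,8); take (12,13).
Selected: (1,4) (5,8) (12,13)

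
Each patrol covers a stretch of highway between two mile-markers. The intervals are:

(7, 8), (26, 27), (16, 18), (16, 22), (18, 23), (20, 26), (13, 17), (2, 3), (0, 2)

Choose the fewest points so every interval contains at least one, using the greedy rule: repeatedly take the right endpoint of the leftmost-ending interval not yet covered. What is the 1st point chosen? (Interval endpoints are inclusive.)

2

Sorted: [0,2] [2,3] [7,8] [13,17] [16,18] [16,22] [18,23] [20,26] [26,27]
{[0,2],[2,3]} hit by 2; {[7,8]} hit by 8; {[13,17],[16,18],[16,22]} hit by 17; {[18,23],[20,26]} hit by 23; {[26,27]} hit by 27.
Points: 2, 8, 17, 23, 27 (5 total).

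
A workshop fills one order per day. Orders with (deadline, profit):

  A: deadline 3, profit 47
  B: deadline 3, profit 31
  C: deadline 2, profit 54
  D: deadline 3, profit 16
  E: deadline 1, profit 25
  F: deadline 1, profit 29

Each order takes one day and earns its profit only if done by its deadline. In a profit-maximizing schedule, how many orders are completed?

Profit order: C=54 A=47 B=31 F=29 E=25 D=16
Assign: C→slot 2, A→slot 3, B→slot 1, F skipped, E skipped, D skipped.
Slots: [1:B] [2:C] [3:A]
3 of 6 scheduled.

3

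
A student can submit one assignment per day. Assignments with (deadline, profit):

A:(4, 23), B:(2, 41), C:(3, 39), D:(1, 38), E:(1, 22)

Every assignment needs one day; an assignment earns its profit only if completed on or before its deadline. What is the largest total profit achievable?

141

Sort by profit descending; place each in the latest free slot ≤ its deadline.
By profit: B(d2,41), C(d3,39), D(d1,38), A(d4,23), E(d1,22)
B→slot 2; C→slot 3; D→slot 1; A→slot 4; E skipped.
Profit = 38 + 41 + 39 + 23 = 141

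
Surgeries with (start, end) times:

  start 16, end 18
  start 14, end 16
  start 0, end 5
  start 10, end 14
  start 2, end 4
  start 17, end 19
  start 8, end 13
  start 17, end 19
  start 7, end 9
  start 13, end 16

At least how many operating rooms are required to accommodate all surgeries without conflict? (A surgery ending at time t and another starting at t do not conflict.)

3

Count concurrent intervals with a sweep; the peak is the room count.
starts: [0, 2, 7, 8, 10, 13, 14, 16, 17, 17]
ends:   [4, 5, 9, 13, 14, 16, 16, 18, 19, 19]
s0→1 s2→2 e4→1 e5→0 s7→1 s8→2 e9→1 s10→2 e13→1 s13→2 e14→1 s14→2 e16→1 e16→0 s16→1 s17→2 s17→3  — peak 3.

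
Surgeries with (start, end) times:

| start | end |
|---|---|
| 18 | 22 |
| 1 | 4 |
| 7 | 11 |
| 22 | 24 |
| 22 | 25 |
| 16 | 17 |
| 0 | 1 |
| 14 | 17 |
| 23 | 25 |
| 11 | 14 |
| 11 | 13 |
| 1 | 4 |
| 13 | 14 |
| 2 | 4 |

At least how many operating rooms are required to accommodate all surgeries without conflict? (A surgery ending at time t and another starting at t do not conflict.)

The answer is the maximum number of intervals overlapping at any instant.
Events (time:±→running): 0:+→1 1:-→0 1:+→1 1:+→2 2:+→3 … peak 3.

3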